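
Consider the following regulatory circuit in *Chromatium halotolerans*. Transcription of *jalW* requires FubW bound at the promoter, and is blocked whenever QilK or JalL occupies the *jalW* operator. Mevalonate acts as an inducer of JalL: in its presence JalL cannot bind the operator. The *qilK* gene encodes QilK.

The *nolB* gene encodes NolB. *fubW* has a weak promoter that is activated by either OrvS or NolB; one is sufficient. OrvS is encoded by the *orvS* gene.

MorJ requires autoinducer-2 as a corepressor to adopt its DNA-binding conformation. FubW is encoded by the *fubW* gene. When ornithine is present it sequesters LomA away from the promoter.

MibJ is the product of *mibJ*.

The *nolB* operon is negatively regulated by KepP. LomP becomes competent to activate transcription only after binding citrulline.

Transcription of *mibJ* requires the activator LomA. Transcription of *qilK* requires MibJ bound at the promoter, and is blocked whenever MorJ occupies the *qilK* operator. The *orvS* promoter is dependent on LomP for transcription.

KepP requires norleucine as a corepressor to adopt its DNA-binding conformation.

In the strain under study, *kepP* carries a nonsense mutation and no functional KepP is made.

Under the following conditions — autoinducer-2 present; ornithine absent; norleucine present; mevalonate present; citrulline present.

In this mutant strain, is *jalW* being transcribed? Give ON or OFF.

ON

Ornithine is absent, so LomA is active.
No repressor is bound and LomA is active, so *mibJ* is transcribed.
So MibJ is produced and active.
Autoinducer-2 is present, so MorJ is active.
With repressor MorJ bound, *qilK* is not transcribed.
So QilK is not produced.
Citrulline is present, so LomP is active.
No repressor is bound and LomP is active, so *orvS* is transcribed.
So OrvS is produced and active.
KepP is non-functional in this strain, so it has no effect.
With no repressor bound, *nolB* is transcribed.
So NolB is produced and active.
Activator OrvS is present, so *fubW* is transcribed.
So FubW is produced and active.
Mevalonate is present, so JalL is inactive.
No repressor is bound and FubW is active, so *jalW* is transcribed.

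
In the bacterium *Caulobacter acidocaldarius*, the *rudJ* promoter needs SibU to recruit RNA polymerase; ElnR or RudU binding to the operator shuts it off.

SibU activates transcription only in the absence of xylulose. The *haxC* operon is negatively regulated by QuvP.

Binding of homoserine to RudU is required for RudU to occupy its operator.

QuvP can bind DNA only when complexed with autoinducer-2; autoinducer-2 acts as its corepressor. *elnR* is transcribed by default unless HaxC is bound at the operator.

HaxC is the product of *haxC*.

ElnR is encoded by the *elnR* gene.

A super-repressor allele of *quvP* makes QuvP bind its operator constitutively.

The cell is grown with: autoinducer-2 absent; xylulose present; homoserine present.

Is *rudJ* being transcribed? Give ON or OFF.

Xylulose is present, so SibU is inactive.
QuvP is constitutively active in this strain.
With repressor QuvP bound, *haxC* is not transcribed.
So HaxC is not produced.
With no repressor bound, *elnR* is transcribed.
So ElnR is produced and active.
Homoserine is present, so RudU is active.
With repressor ElnR bound, *rudJ* is not transcribed.

OFF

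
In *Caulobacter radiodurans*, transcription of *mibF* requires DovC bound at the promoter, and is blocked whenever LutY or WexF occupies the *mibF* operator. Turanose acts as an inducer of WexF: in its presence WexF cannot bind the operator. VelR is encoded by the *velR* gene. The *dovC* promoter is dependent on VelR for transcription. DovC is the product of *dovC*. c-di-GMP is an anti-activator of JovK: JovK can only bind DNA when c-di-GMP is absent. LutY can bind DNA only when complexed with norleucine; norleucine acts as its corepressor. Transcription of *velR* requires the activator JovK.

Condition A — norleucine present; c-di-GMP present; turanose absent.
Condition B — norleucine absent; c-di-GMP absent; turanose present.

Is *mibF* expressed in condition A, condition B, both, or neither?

B only

Condition A:
Norleucine is present, so LutY is active.
c-di-GMP is present, so JovK is inactive.
Required activator JovK is absent, so *velR* is not transcribed.
So VelR is not produced.
Required activator VelR is absent, so *dovC* is not transcribed.
So DovC is not produced.
Turanose is absent, so WexF is active.
With repressor LutY bound, *mibF* is not transcribed.
→ *mibF* is OFF in A.
Condition B:
Norleucine is absent, so LutY is inactive.
c-di-GMP is absent, so JovK is active.
No repressor is bound and JovK is active, so *velR* is transcribed.
So VelR is produced and active.
No repressor is bound and VelR is active, so *dovC* is transcribed.
So DovC is produced and active.
Turanose is present, so WexF is inactive.
No repressor is bound and DovC is active, so *mibF* is transcribed.
→ *mibF* is ON in B.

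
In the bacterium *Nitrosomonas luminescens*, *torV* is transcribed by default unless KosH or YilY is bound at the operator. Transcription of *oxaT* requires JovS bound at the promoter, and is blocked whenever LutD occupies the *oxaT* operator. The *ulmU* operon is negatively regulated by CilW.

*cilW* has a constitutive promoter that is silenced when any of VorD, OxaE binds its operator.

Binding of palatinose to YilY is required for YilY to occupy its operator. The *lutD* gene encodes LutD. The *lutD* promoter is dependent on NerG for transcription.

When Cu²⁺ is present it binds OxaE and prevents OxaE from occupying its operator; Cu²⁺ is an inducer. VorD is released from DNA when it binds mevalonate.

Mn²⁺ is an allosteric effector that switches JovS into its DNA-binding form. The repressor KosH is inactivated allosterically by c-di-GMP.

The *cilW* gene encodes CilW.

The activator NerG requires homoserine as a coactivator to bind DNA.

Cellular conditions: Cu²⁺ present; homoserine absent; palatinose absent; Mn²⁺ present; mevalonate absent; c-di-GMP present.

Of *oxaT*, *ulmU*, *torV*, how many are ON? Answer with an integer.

3

Homoserine is absent, so NerG is inactive.
Required activator NerG is absent, so *lutD* is not transcribed.
So LutD is not produced.
Mn²⁺ is present, so JovS is active.
No repressor is bound and JovS is active, so *oxaT* is transcribed.
→ *oxaT* is ON.
Mevalonate is absent, so VorD is active.
Cu²⁺ is present, so OxaE is inactive.
With repressor VorD bound, *cilW* is not transcribed.
So CilW is not produced.
With no repressor bound, *ulmU* is transcribed.
→ *ulmU* is ON.
c-di-GMP is present, so KosH is inactive.
Palatinose is absent, so YilY is inactive.
With no repressor bound, *torV* is transcribed.
→ *torV* is ON.
3 of the 3 genes are transcribed.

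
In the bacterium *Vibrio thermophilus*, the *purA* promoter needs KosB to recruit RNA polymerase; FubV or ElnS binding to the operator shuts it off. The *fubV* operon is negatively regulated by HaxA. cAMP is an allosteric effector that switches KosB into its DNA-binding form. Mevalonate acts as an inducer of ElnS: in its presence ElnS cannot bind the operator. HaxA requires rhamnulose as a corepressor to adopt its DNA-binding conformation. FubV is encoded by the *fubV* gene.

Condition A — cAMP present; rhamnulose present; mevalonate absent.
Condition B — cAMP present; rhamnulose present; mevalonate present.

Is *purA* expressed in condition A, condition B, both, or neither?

B only

Condition A:
cAMP is present, so KosB is active.
Rhamnulose is present, so HaxA is active.
With repressor HaxA bound, *fubV* is not transcribed.
So FubV is not produced.
Mevalonate is absent, so ElnS is active.
With repressor ElnS bound, *purA* is not transcribed.
→ *purA* is OFF in A.
Condition B:
cAMP is present, so KosB is active.
Rhamnulose is present, so HaxA is active.
With repressor HaxA bound, *fubV* is not transcribed.
So FubV is not produced.
Mevalonate is present, so ElnS is inactive.
No repressor is bound and KosB is active, so *purA* is transcribed.
→ *purA* is ON in B.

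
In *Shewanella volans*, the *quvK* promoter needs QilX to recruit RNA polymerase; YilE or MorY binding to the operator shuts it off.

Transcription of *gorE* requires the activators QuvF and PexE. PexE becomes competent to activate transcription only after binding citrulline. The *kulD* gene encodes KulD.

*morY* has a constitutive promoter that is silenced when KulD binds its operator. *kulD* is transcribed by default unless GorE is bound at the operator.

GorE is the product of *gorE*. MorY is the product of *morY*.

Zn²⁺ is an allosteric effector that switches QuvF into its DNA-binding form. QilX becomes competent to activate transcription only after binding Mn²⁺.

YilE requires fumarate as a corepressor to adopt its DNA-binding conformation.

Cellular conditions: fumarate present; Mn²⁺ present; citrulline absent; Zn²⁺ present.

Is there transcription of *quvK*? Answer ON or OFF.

Fumarate is present, so YilE is active.
Mn²⁺ is present, so QilX is active.
Zn²⁺ is present, so QuvF is active.
Citrulline is absent, so PexE is inactive.
Required activator PexE is absent, so *gorE* is not transcribed.
So GorE is not produced.
With no repressor bound, *kulD* is transcribed.
So KulD is produced and active.
With repressor KulD bound, *morY* is not transcribed.
So MorY is not produced.
With repressor YilE bound, *quvK* is not transcribed.

OFF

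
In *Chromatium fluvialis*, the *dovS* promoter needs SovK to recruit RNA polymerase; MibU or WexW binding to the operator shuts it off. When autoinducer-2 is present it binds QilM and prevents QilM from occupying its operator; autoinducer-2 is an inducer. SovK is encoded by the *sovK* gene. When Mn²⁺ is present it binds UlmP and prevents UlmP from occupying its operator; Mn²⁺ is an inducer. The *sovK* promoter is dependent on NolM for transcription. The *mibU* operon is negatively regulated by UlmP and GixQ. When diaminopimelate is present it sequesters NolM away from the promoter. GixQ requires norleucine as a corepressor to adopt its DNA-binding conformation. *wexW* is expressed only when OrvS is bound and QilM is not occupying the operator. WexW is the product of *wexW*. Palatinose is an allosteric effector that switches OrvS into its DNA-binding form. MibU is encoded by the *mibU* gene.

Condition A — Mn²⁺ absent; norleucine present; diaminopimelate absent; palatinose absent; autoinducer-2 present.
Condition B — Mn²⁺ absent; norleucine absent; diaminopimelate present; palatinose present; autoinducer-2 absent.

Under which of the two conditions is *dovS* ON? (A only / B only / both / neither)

Condition A:
Mn²⁺ is absent, so UlmP is active.
Norleucine is present, so GixQ is active.
With repressor UlmP bound, *mibU* is not transcribed.
So MibU is not produced.
Diaminopimelate is absent, so NolM is active.
No repressor is bound and NolM is active, so *sovK* is transcribed.
So SovK is produced and active.
Palatinose is absent, so OrvS is inactive.
Autoinducer-2 is present, so QilM is inactive.
Required activator OrvS is absent, so *wexW* is not transcribed.
So WexW is not produced.
No repressor is bound and SovK is active, so *dovS* is transcribed.
→ *dovS* is ON in A.
Condition B:
Mn²⁺ is absent, so UlmP is active.
Norleucine is absent, so GixQ is inactive.
With repressor UlmP bound, *mibU* is not transcribed.
So MibU is not produced.
Diaminopimelate is present, so NolM is inactive.
Required activator NolM is absent, so *sovK* is not transcribed.
So SovK is not produced.
Palatinose is present, so OrvS is active.
Autoinducer-2 is absent, so QilM is active.
With repressor QilM bound, *wexW* is not transcribed.
So WexW is not produced.
Required activator SovK is absent, so *dovS* is not transcribed.
→ *dovS* is OFF in B.

A only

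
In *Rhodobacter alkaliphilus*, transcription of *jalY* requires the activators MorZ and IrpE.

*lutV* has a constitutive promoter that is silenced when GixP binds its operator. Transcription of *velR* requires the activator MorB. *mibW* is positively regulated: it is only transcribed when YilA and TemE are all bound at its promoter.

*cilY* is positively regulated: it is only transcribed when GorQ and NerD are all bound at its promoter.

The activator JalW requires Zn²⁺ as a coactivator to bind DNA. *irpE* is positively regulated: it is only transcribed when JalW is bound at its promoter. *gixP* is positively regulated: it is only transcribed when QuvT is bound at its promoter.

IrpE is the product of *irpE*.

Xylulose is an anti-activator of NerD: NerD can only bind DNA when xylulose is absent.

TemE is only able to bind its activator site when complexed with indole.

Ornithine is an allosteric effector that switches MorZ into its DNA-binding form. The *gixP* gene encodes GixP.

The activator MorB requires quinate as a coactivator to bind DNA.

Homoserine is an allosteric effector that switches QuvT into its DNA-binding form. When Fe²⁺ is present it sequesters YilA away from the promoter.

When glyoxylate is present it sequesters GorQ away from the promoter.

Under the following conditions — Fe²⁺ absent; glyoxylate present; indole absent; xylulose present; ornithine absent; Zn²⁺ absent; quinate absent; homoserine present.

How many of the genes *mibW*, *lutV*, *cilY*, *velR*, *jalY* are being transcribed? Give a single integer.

Fe²⁺ is absent, so YilA is active.
Indole is absent, so TemE is inactive.
Required activator TemE is absent, so *mibW* is not transcribed.
→ *mibW* is OFF.
Homoserine is present, so QuvT is active.
No repressor is bound and QuvT is active, so *gixP* is transcribed.
So GixP is produced and active.
With repressor GixP bound, *lutV* is not transcribed.
→ *lutV* is OFF.
Glyoxylate is present, so GorQ is inactive.
Xylulose is present, so NerD is inactive.
Required activator GorQ is absent, so *cilY* is not transcribed.
→ *cilY* is OFF.
Quinate is absent, so MorB is inactive.
Required activator MorB is absent, so *velR* is not transcribed.
→ *velR* is OFF.
Ornithine is absent, so MorZ is inactive.
Zn²⁺ is absent, so JalW is inactive.
Required activator JalW is absent, so *irpE* is not transcribed.
So IrpE is not produced.
Required activator MorZ is absent, so *jalY* is not transcribed.
→ *jalY* is OFF.
0 of the 5 genes are transcribed.

0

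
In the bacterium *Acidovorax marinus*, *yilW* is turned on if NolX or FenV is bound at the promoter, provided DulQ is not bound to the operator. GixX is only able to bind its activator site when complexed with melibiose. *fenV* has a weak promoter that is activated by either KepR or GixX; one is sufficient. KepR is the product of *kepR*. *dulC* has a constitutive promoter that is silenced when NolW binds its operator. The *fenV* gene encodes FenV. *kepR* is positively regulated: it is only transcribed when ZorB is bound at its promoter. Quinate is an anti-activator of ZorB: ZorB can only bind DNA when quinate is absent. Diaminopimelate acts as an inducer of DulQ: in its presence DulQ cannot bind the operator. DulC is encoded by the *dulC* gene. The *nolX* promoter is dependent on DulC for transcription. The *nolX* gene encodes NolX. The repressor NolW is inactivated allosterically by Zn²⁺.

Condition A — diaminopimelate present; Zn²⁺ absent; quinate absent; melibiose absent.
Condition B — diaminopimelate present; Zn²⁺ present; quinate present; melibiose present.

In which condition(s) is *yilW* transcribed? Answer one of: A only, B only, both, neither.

Condition A:
Diaminopimelate is present, so DulQ is inactive.
Zn²⁺ is absent, so NolW is active.
With repressor NolW bound, *dulC* is not transcribed.
So DulC is not produced.
Required activator DulC is absent, so *nolX* is not transcribed.
So NolX is not produced.
Quinate is absent, so ZorB is active.
No repressor is bound and ZorB is active, so *kepR* is transcribed.
So KepR is produced and active.
Melibiose is absent, so GixX is inactive.
Activator KepR is present, so *fenV* is transcribed.
So FenV is produced and active.
Activator FenV is present, so *yilW* is transcribed.
→ *yilW* is ON in A.
Condition B:
Diaminopimelate is present, so DulQ is inactive.
Zn²⁺ is present, so NolW is inactive.
With no repressor bound, *dulC* is transcribed.
So DulC is produced and active.
No repressor is bound and DulC is active, so *nolX* is transcribed.
So NolX is produced and active.
Quinate is present, so ZorB is inactive.
Required activator ZorB is absent, so *kepR* is not transcribed.
So KepR is not produced.
Melibiose is present, so GixX is active.
Activator GixX is present, so *fenV* is transcribed.
So FenV is produced and active.
Activator NolX is present, so *yilW* is transcribed.
→ *yilW* is ON in B.

both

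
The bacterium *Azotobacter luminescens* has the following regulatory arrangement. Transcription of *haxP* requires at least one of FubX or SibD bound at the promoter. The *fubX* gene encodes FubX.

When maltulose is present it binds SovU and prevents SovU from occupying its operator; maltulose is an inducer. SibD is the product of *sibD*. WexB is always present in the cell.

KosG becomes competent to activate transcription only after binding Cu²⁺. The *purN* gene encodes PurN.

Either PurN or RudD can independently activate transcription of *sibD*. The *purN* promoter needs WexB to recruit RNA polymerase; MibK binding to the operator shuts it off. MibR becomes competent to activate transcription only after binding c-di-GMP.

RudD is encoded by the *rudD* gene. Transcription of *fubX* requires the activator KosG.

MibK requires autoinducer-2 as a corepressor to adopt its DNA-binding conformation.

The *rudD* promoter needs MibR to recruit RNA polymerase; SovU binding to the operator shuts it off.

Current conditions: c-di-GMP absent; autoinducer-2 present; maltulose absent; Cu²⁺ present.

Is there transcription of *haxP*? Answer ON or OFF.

ON

Cu²⁺ is present, so KosG is active.
No repressor is bound and KosG is active, so *fubX* is transcribed.
So FubX is produced and active.
WexB is produced constitutively and is active.
Autoinducer-2 is present, so MibK is active.
With repressor MibK bound, *purN* is not transcribed.
So PurN is not produced.
c-di-GMP is absent, so MibR is inactive.
Maltulose is absent, so SovU is active.
With repressor SovU bound, *rudD* is not transcribed.
So RudD is not produced.
No activator is available at the *sibD* promoter, so *sibD* is not transcribed.
So SibD is not produced.
Activator FubX is present, so *haxP* is transcribed.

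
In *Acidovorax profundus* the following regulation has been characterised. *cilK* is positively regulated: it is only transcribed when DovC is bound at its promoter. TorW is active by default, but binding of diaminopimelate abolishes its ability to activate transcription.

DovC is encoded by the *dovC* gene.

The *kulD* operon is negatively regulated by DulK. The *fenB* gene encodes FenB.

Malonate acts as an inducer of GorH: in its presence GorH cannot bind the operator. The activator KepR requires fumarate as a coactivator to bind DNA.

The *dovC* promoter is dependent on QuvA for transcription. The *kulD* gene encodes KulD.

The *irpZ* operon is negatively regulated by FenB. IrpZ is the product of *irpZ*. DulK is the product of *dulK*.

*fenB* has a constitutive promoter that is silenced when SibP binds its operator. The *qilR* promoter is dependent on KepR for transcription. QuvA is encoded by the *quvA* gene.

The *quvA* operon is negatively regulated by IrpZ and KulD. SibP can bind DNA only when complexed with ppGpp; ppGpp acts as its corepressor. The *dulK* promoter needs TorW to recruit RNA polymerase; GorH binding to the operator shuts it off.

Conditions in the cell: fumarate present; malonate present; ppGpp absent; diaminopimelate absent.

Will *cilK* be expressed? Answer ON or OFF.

ON

ppGpp is absent, so SibP is inactive.
With no repressor bound, *fenB* is transcribed.
So FenB is produced and active.
With repressor FenB bound, *irpZ* is not transcribed.
So IrpZ is not produced.
Diaminopimelate is absent, so TorW is active.
Malonate is present, so GorH is inactive.
No repressor is bound and TorW is active, so *dulK* is transcribed.
So DulK is produced and active.
With repressor DulK bound, *kulD* is not transcribed.
So KulD is not produced.
With no repressor bound, *quvA* is transcribed.
So QuvA is produced and active.
No repressor is bound and QuvA is active, so *dovC* is transcribed.
So DovC is produced and active.
No repressor is bound and DovC is active, so *cilK* is transcribed.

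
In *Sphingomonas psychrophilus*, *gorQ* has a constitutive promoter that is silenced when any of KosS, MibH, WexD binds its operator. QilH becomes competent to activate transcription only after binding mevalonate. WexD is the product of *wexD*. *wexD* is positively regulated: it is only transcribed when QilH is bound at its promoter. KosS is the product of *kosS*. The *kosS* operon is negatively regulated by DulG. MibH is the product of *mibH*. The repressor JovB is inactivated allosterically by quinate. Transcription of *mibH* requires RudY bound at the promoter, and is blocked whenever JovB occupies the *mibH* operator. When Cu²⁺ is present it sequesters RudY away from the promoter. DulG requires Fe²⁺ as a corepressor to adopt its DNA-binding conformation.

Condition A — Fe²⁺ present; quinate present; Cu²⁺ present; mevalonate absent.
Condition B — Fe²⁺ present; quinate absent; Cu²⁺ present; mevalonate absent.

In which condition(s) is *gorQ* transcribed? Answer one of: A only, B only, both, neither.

both

Condition A:
Fe²⁺ is present, so DulG is active.
With repressor DulG bound, *kosS* is not transcribed.
So KosS is not produced.
Quinate is present, so JovB is inactive.
Cu²⁺ is present, so RudY is inactive.
Required activator RudY is absent, so *mibH* is not transcribed.
So MibH is not produced.
Mevalonate is absent, so QilH is inactive.
Required activator QilH is absent, so *wexD* is not transcribed.
So WexD is not produced.
With no repressor bound, *gorQ* is transcribed.
→ *gorQ* is ON in A.
Condition B:
Fe²⁺ is present, so DulG is active.
With repressor DulG bound, *kosS* is not transcribed.
So KosS is not produced.
Quinate is absent, so JovB is active.
Cu²⁺ is present, so RudY is inactive.
With repressor JovB bound, *mibH* is not transcribed.
So MibH is not produced.
Mevalonate is absent, so QilH is inactive.
Required activator QilH is absent, so *wexD* is not transcribed.
So WexD is not produced.
With no repressor bound, *gorQ* is transcribed.
→ *gorQ* is ON in B.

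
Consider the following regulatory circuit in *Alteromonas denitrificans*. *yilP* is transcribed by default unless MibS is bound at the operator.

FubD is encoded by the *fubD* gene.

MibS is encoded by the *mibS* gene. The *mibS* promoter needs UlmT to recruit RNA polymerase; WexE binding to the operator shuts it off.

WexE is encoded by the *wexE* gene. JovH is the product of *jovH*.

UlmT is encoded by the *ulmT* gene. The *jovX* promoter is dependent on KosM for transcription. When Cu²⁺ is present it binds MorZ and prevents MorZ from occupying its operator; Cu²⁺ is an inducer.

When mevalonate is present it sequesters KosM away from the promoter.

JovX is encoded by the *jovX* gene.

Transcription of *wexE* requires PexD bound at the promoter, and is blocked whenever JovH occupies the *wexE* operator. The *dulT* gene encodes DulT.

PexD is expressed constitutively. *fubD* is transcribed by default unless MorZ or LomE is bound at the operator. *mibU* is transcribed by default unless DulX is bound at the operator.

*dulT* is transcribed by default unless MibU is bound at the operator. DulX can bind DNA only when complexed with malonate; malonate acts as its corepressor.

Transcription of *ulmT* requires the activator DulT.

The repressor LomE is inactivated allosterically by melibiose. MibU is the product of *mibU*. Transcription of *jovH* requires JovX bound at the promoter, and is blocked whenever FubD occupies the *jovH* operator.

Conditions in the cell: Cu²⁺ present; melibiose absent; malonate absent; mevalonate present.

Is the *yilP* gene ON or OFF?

ON

Malonate is absent, so DulX is inactive.
With no repressor bound, *mibU* is transcribed.
So MibU is produced and active.
With repressor MibU bound, *dulT* is not transcribed.
So DulT is not produced.
Required activator DulT is absent, so *ulmT* is not transcribed.
So UlmT is not produced.
Mevalonate is present, so KosM is inactive.
Required activator KosM is absent, so *jovX* is not transcribed.
So JovX is not produced.
Cu²⁺ is present, so MorZ is inactive.
Melibiose is absent, so LomE is active.
With repressor LomE bound, *fubD* is not transcribed.
So FubD is not produced.
Required activator JovX is absent, so *jovH* is not transcribed.
So JovH is not produced.
PexD is produced constitutively and is active.
No repressor is bound and PexD is active, so *wexE* is transcribed.
So WexE is produced and active.
With repressor WexE bound, *mibS* is not transcribed.
So MibS is not produced.
With no repressor bound, *yilP* is transcribed.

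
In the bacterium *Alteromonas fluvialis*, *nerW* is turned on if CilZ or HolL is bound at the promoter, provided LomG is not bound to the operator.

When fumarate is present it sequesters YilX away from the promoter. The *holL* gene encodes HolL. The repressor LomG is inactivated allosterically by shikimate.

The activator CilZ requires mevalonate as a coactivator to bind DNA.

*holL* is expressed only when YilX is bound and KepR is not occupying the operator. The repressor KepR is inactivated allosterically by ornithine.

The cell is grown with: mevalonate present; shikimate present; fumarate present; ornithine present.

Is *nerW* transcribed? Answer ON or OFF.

ON

Shikimate is present, so LomG is inactive.
Mevalonate is present, so CilZ is active.
Ornithine is present, so KepR is inactive.
Fumarate is present, so YilX is inactive.
Required activator YilX is absent, so *holL* is not transcribed.
So HolL is not produced.
Activator CilZ is present, so *nerW* is transcribed.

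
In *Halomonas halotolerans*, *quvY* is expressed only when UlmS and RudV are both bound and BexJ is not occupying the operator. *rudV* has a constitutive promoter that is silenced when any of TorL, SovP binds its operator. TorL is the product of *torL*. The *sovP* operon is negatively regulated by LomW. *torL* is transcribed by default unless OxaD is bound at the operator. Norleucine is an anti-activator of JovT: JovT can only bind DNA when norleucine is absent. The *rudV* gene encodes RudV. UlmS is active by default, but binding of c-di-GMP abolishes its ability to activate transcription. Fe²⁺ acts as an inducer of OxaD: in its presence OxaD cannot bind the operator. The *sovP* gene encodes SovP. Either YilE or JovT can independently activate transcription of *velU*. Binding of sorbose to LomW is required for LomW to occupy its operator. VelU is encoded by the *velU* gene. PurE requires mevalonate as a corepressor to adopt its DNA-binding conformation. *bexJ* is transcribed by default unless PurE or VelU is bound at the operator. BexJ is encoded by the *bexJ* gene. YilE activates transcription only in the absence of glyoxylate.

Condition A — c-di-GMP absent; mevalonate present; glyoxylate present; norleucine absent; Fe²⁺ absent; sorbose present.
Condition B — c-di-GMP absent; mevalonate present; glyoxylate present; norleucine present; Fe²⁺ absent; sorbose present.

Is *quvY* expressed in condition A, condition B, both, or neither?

Condition A:
c-di-GMP is absent, so UlmS is active.
Mevalonate is present, so PurE is active.
Glyoxylate is present, so YilE is inactive.
Norleucine is absent, so JovT is active.
Activator JovT is present, so *velU* is transcribed.
So VelU is produced and active.
With repressor PurE bound, *bexJ* is not transcribed.
So BexJ is not produced.
Fe²⁺ is absent, so OxaD is active.
With repressor OxaD bound, *torL* is not transcribed.
So TorL is not produced.
Sorbose is present, so LomW is active.
With repressor LomW bound, *sovP* is not transcribed.
So SovP is not produced.
With no repressor bound, *rudV* is transcribed.
So RudV is produced and active.
No repressor is bound and UlmS and RudV are active, so *quvY* is transcribed.
→ *quvY* is ON in A.
Condition B:
c-di-GMP is absent, so UlmS is active.
Mevalonate is present, so PurE is active.
Glyoxylate is present, so YilE is inactive.
Norleucine is present, so JovT is inactive.
No activator is available at the *velU* promoter, so *velU* is not transcribed.
So VelU is not produced.
With repressor PurE bound, *bexJ* is not transcribed.
So BexJ is not produced.
Fe²⁺ is absent, so OxaD is active.
With repressor OxaD bound, *torL* is not transcribed.
So TorL is not produced.
Sorbose is present, so LomW is active.
With repressor LomW bound, *sovP* is not transcribed.
So SovP is not produced.
With no repressor bound, *rudV* is transcribed.
So RudV is produced and active.
No repressor is bound and UlmS and RudV are active, so *quvY* is transcribed.
→ *quvY* is ON in B.

both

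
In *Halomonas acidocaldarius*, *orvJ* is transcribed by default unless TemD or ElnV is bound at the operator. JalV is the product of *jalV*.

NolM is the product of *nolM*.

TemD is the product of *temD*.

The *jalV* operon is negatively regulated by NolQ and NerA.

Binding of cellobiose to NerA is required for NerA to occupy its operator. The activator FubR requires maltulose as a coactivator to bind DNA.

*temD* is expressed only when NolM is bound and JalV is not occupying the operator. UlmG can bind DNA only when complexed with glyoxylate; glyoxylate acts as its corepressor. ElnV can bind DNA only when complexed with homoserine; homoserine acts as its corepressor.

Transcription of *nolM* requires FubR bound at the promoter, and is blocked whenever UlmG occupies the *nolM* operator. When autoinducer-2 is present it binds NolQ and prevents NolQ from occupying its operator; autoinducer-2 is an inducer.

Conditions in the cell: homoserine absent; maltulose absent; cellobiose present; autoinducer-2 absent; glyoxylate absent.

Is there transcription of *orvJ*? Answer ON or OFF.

ON

Maltulose is absent, so FubR is inactive.
Glyoxylate is absent, so UlmG is inactive.
Required activator FubR is absent, so *nolM* is not transcribed.
So NolM is not produced.
Autoinducer-2 is absent, so NolQ is active.
Cellobiose is present, so NerA is active.
With repressor NolQ bound, *jalV* is not transcribed.
So JalV is not produced.
Required activator NolM is absent, so *temD* is not transcribed.
So TemD is not produced.
Homoserine is absent, so ElnV is inactive.
With no repressor bound, *orvJ* is transcribed.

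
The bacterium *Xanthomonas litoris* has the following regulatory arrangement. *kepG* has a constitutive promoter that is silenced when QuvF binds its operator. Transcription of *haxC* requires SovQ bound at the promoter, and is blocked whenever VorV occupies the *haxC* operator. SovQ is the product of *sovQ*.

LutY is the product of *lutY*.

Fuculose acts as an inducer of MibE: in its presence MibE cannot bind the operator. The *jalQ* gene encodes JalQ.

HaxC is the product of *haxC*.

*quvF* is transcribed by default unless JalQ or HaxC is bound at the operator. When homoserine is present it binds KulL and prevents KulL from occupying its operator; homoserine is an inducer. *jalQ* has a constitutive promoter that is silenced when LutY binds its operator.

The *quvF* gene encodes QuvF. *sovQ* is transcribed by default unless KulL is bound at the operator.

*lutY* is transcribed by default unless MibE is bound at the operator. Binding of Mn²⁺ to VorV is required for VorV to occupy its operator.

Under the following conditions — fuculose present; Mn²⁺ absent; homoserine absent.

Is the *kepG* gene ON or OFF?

Fuculose is present, so MibE is inactive.
With no repressor bound, *lutY* is transcribed.
So LutY is produced and active.
With repressor LutY bound, *jalQ* is not transcribed.
So JalQ is not produced.
Mn²⁺ is absent, so VorV is inactive.
Homoserine is absent, so KulL is active.
With repressor KulL bound, *sovQ* is not transcribed.
So SovQ is not produced.
Required activator SovQ is absent, so *haxC* is not transcribed.
So HaxC is not produced.
With no repressor bound, *quvF* is transcribed.
So QuvF is produced and active.
With repressor QuvF bound, *kepG* is not transcribed.

OFF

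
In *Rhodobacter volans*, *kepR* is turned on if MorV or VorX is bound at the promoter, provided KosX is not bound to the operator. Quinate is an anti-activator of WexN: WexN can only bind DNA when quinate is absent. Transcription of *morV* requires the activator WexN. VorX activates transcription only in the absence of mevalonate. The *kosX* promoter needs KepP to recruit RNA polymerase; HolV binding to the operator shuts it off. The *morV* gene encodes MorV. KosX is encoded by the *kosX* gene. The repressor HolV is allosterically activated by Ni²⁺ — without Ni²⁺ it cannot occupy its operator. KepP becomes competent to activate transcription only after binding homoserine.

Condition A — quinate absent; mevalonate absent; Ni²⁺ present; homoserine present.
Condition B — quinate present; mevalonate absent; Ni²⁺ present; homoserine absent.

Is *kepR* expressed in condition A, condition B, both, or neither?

Condition A:
Quinate is absent, so WexN is active.
No repressor is bound and WexN is active, so *morV* is transcribed.
So MorV is produced and active.
Mevalonate is absent, so VorX is active.
Ni²⁺ is present, so HolV is active.
Homoserine is present, so KepP is active.
With repressor HolV bound, *kosX* is not transcribed.
So KosX is not produced.
Activator MorV is present, so *kepR* is transcribed.
→ *kepR* is ON in A.
Condition B:
Quinate is present, so WexN is inactive.
Required activator WexN is absent, so *morV* is not transcribed.
So MorV is not produced.
Mevalonate is absent, so VorX is active.
Ni²⁺ is present, so HolV is active.
Homoserine is absent, so KepP is inactive.
With repressor HolV bound, *kosX* is not transcribed.
So KosX is not produced.
Activator VorX is present, so *kepR* is transcribed.
→ *kepR* is ON in B.

both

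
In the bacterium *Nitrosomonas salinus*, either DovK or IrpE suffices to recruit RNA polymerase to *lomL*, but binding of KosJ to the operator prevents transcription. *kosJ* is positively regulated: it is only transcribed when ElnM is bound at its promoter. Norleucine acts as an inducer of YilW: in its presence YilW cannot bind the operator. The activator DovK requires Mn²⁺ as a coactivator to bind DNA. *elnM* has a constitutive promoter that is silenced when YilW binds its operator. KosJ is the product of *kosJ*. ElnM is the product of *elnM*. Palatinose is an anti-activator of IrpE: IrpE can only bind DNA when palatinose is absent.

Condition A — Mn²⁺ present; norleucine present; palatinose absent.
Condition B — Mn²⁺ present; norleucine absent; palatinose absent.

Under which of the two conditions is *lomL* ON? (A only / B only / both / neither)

B only

Condition A:
Mn²⁺ is present, so DovK is active.
Norleucine is present, so YilW is inactive.
With no repressor bound, *elnM* is transcribed.
So ElnM is produced and active.
No repressor is bound and ElnM is active, so *kosJ* is transcribed.
So KosJ is produced and active.
Palatinose is absent, so IrpE is active.
With repressor KosJ bound, *lomL* is not transcribed.
→ *lomL* is OFF in A.
Condition B:
Mn²⁺ is present, so DovK is active.
Norleucine is absent, so YilW is active.
With repressor YilW bound, *elnM* is not transcribed.
So ElnM is not produced.
Required activator ElnM is absent, so *kosJ* is not transcribed.
So KosJ is not produced.
Palatinose is absent, so IrpE is active.
Activator DovK is present, so *lomL* is transcribed.
→ *lomL* is ON in B.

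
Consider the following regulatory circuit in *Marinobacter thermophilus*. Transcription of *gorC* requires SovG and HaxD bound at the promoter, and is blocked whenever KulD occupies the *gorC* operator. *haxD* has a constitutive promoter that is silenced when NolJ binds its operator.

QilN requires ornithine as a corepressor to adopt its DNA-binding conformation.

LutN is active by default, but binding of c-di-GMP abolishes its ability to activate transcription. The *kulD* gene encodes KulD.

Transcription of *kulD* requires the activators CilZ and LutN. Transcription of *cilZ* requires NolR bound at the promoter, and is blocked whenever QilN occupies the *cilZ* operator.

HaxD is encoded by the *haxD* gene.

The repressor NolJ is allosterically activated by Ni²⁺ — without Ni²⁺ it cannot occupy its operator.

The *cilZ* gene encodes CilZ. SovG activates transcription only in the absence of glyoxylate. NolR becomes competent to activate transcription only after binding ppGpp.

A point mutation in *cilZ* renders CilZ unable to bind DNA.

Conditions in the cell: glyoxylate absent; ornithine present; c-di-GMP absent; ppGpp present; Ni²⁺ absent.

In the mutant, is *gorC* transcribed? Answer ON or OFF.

Glyoxylate is absent, so SovG is active.
Ni²⁺ is absent, so NolJ is inactive.
With no repressor bound, *haxD* is transcribed.
So HaxD is produced and active.
CilZ is non-functional in this strain, so it has no effect.
c-di-GMP is absent, so LutN is active.
Required activator CilZ is absent, so *kulD* is not transcribed.
So KulD is not produced.
No repressor is bound and SovG and HaxD are active, so *gorC* is transcribed.

ON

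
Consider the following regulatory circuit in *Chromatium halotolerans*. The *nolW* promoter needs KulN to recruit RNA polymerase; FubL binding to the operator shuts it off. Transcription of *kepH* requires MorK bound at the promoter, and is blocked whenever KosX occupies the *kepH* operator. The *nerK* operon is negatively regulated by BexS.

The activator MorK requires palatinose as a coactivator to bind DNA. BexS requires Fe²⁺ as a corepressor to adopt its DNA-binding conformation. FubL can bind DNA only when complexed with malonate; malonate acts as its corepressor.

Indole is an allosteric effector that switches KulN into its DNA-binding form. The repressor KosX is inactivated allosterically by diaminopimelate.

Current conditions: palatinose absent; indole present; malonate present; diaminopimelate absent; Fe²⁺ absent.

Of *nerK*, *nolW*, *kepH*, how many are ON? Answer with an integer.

1

Fe²⁺ is absent, so BexS is inactive.
With no repressor bound, *nerK* is transcribed.
→ *nerK* is ON.
Malonate is present, so FubL is active.
Indole is present, so KulN is active.
With repressor FubL bound, *nolW* is not transcribed.
→ *nolW* is OFF.
Palatinose is absent, so MorK is inactive.
Diaminopimelate is absent, so KosX is active.
With repressor KosX bound, *kepH* is not transcribed.
→ *kepH* is OFF.
1 of the 3 genes is transcribed.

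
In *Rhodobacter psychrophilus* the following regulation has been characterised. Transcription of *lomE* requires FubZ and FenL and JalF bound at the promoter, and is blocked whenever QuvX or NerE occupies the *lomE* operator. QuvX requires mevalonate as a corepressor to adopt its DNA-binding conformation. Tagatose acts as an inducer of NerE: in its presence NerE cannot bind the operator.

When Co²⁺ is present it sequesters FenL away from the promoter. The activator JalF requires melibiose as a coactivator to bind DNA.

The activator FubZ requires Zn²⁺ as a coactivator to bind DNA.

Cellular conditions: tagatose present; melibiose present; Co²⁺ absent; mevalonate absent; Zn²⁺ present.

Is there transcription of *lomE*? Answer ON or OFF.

ON

Mevalonate is absent, so QuvX is inactive.
Zn²⁺ is present, so FubZ is active.
Tagatose is present, so NerE is inactive.
Co²⁺ is absent, so FenL is active.
Melibiose is present, so JalF is active.
No repressor is bound and FubZ and FenL and JalF are active, so *lomE* is transcribed.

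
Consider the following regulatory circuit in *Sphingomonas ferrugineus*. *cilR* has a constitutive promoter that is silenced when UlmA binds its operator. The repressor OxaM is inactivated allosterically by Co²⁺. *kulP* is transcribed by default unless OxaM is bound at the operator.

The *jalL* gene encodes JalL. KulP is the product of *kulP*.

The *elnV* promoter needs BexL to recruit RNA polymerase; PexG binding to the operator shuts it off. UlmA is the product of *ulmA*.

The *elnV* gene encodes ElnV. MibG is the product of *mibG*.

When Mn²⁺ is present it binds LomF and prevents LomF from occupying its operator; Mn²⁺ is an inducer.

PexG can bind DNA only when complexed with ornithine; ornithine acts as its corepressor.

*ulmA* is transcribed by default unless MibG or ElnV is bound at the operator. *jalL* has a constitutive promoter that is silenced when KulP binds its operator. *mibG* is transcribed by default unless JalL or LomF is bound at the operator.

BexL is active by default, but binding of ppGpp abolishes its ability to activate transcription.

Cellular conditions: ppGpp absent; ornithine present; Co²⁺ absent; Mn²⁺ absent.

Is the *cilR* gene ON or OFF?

OFF

Co²⁺ is absent, so OxaM is active.
With repressor OxaM bound, *kulP* is not transcribed.
So KulP is not produced.
With no repressor bound, *jalL* is transcribed.
So JalL is produced and active.
Mn²⁺ is absent, so LomF is active.
With repressor JalL bound, *mibG* is not transcribed.
So MibG is not produced.
Ornithine is present, so PexG is active.
ppGpp is absent, so BexL is active.
With repressor PexG bound, *elnV* is not transcribed.
So ElnV is not produced.
With no repressor bound, *ulmA* is transcribed.
So UlmA is produced and active.
With repressor UlmA bound, *cilR* is not transcribed.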